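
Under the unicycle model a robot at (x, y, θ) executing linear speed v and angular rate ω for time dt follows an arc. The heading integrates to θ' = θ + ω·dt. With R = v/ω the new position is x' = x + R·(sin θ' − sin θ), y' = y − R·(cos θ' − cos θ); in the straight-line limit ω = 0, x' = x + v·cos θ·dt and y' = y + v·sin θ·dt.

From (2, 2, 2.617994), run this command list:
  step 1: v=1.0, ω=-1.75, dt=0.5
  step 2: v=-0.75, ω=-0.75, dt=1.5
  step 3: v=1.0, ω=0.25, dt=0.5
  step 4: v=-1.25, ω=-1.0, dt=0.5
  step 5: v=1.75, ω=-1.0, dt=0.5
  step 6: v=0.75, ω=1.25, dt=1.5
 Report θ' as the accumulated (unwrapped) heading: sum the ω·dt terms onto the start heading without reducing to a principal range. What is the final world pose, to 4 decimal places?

step 1: θ'=1.7430 (R=-0.5714) → pose (1.7227, 2.3970, 1.7430)
step 2: θ'=0.6180 (R=1.0000) → pose (1.3169, 1.4106, 0.6180)
step 3: θ'=0.7430 (R=4.0000) → pose (1.7053, 1.7250, 0.7430)
step 4: θ'=0.2430 (R=1.2500) → pose (1.1604, 1.4322, 0.2430)
step 5: θ'=-0.2570 (R=-1.7500) → pose (2.0263, 1.4262, -0.2570)
step 6: θ'=1.6180 (R=0.6000) → pose (2.7782, 2.0348, 1.6180)

(2.7782, 2.0348, 1.6180)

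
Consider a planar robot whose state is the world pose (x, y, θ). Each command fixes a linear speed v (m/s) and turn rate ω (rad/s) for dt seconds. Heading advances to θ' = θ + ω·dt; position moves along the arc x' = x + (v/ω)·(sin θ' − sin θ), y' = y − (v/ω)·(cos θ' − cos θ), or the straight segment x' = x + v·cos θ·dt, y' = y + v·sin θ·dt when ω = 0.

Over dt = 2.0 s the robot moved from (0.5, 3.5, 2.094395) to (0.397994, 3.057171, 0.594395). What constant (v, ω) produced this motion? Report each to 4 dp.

Δθ = 0.594395 − 2.094395 = -1.500000
ω = Δθ/dt = -1.500000/2.0 = -0.7500
R = −Δy/(cos θ' − cos θ) = 0.3333
v = R·ω = 0.3333·-0.7500 = -0.2500

v = -0.2500, ω = -0.7500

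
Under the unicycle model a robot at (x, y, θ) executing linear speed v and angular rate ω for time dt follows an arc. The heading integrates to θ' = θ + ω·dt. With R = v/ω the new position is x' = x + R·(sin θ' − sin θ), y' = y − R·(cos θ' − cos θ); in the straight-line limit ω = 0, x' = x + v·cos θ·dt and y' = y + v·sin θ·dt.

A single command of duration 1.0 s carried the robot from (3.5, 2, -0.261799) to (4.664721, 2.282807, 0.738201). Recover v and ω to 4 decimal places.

v = 1.2500, ω = 1.0000

Δθ = 0.738201 − -0.261799 = 1.000000
ω = Δθ/dt = 1.000000/1.0 = 1.0000
R = Δx/(sin θ' − sin θ) = 1.2500
v = R·ω = 1.2500·1.0000 = 1.2500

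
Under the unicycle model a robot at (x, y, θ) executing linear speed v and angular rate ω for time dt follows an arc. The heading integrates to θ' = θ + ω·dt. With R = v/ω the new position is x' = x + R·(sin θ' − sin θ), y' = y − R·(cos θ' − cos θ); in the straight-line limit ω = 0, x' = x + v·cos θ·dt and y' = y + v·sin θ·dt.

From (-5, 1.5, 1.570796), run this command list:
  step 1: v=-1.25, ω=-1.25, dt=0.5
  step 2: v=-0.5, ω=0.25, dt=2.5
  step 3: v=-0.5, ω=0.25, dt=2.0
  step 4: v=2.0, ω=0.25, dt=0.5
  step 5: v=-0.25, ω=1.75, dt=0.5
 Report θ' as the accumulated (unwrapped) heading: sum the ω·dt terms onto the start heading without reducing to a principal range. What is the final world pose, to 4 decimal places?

(-5.7495, -0.4277, 3.0708)

step 1: θ'=0.9458 (R=1.0000) → pose (-5.1890, 0.9149, 0.9458)
step 2: θ'=1.5708 (R=-2.0000) → pose (-5.5671, -0.2553, 1.5708)
step 3: θ'=2.0708 (R=-2.0000) → pose (-5.3223, -1.2141, 2.0708)
step 4: θ'=2.1958 (R=8.0000) → pose (-5.8552, -0.3688, 2.1958)
step 5: θ'=3.0708 (R=-0.1429) → pose (-5.7495, -0.4277, 3.0708)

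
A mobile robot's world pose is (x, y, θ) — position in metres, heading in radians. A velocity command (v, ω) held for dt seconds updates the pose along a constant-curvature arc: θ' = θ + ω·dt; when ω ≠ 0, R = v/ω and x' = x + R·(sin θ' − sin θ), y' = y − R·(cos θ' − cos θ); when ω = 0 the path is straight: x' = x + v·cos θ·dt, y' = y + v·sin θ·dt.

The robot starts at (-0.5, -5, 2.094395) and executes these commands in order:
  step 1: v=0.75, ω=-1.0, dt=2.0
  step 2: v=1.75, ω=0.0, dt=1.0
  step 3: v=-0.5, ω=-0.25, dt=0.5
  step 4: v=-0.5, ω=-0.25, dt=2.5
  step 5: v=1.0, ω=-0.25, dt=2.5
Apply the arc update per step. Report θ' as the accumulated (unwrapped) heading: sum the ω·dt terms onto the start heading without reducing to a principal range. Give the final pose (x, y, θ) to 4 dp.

step 1: θ'=0.0944 (R=-0.7500) → pose (0.0788, -3.8783, 0.0944)
step 2: θ'=0.0944 (straight) → pose (1.8210, -3.7134, 0.0944)
step 3: θ'=-0.0306 (R=2.0000) → pose (1.5713, -3.7214, -0.0306)
step 4: θ'=-0.6556 (R=2.0000) → pose (0.4132, -3.3077, -0.6556)
step 5: θ'=-1.2806 (R=-4.0000) → pose (1.8075, -5.3338, -1.2806)

(1.8075, -5.3338, -1.2806)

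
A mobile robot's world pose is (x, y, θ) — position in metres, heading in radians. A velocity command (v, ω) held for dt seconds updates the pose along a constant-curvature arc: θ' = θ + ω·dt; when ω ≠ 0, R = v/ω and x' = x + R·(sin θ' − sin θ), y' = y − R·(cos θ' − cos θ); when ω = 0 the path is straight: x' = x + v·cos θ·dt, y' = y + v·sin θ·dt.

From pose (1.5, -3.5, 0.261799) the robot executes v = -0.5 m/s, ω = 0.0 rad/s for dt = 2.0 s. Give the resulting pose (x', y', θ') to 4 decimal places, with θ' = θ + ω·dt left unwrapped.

θ' = 0.2618 + 0.0·2.0 = 0.2618
ω = 0 → straight: x' = 1.5 + -0.5·cos(0.2618)·2.0 = 0.5341
y' = -3.5 + -0.5·sin(0.2618)·2.0 = -3.7588

(0.5341, -3.7588, 0.2618)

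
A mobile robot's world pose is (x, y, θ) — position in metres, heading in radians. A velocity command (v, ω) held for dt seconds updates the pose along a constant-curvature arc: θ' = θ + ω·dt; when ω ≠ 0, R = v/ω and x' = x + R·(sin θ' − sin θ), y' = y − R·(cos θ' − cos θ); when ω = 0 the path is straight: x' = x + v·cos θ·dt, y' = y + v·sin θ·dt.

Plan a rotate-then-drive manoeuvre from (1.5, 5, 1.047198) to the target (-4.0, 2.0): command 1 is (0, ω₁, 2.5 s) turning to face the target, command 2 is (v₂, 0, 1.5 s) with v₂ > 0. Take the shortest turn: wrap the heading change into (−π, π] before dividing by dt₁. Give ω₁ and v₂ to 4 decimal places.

ω₁ = 1.0375, v₂ = 4.1767

heading to target = atan2(2−5, -4−1.5) = -2.6422
Δθ = wrap(-2.6422 − 1.0472) = 2.5937; ω₁ = Δθ/dt₁ = 1.0375
distance = √((-4−1.5)² + (2−5)²) = 6.2650; v₂ = distance/dt₂ = 4.1767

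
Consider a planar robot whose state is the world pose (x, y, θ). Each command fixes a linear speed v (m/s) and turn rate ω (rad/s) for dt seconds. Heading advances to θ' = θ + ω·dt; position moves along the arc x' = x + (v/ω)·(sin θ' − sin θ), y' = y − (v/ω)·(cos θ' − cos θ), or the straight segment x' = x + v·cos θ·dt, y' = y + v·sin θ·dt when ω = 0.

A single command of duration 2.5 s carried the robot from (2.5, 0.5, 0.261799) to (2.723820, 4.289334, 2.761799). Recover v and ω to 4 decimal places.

Δθ = 2.761799 − 0.261799 = 2.500000
ω = Δθ/dt = 2.500000/2.5 = 1.0000
R = −Δy/(cos θ' − cos θ) = 2.0000
v = R·ω = 2.0000·1.0000 = 2.0000

v = 2.0000, ω = 1.0000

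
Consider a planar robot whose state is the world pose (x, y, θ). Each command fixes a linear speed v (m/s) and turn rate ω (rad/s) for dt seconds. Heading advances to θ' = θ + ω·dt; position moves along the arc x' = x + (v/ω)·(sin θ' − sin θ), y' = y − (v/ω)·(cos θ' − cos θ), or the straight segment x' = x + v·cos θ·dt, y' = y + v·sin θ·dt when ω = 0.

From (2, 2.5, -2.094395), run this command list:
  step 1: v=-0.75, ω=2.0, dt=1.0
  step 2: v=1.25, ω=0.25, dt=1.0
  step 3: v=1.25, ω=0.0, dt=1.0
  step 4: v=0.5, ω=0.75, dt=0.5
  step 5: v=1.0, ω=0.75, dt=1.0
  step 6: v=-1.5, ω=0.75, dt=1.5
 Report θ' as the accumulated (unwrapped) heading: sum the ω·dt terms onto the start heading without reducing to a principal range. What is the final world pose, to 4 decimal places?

step 1: θ'=-0.0944 (R=-0.3750) → pose (1.7106, 3.0608, -0.0944)
step 2: θ'=0.1556 (R=5.0000) → pose (2.9567, 3.0990, 0.1556)
step 3: θ'=0.1556 (straight) → pose (4.1916, 3.2927, 0.1556)
step 4: θ'=0.5306 (R=0.6667) → pose (4.4257, 3.3763, 0.5306)
step 5: θ'=1.2806 (R=1.3333) → pose (5.0285, 4.1448, 1.2806)
step 6: θ'=2.4056 (R=-2.0000) → pose (5.6023, 2.0902, 2.4056)

(5.6023, 2.0902, 2.4056)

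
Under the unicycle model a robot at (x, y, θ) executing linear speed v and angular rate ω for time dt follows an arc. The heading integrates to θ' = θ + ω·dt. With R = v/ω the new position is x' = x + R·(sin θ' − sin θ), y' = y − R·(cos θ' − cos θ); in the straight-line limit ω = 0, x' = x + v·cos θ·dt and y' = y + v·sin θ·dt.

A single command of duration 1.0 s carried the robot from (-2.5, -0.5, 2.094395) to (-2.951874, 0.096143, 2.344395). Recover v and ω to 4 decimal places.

v = 0.7500, ω = 0.2500

Δθ = 2.344395 − 2.094395 = 0.250000
ω = Δθ/dt = 0.250000/1.0 = 0.2500
R = −Δy/(cos θ' − cos θ) = 3.0000
v = R·ω = 3.0000·0.2500 = 0.7500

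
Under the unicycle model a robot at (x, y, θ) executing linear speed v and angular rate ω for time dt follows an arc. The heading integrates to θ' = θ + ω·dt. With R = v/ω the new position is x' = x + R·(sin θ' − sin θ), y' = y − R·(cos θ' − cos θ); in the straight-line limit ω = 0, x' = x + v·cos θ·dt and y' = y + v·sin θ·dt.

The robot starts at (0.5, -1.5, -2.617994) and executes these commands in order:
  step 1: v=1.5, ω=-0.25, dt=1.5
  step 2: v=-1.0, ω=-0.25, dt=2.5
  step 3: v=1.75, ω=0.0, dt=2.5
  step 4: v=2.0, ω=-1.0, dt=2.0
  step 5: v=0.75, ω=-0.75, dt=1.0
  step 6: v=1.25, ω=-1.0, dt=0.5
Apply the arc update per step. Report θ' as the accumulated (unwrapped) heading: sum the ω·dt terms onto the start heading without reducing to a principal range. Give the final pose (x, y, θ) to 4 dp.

step 1: θ'=-2.9930 (R=-6.0000) → pose (-1.6117, -2.2377, -2.9930)
step 2: θ'=-3.6180 (R=4.0000) → pose (0.8149, -2.6390, -3.6180)
step 3: θ'=-3.6180 (straight) → pose (-3.0730, -0.6327, -3.6180)
step 4: θ'=-5.6180 (R=-2.0000) → pose (-3.3902, 2.7182, -5.6180)
step 5: θ'=-6.3680 (R=-1.0000) → pose (-2.6883, 2.9278, -6.3680)
step 6: θ'=-6.8680 (R=-1.2500) → pose (-2.1042, 2.7245, -6.8680)

(-2.1042, 2.7245, -6.8680)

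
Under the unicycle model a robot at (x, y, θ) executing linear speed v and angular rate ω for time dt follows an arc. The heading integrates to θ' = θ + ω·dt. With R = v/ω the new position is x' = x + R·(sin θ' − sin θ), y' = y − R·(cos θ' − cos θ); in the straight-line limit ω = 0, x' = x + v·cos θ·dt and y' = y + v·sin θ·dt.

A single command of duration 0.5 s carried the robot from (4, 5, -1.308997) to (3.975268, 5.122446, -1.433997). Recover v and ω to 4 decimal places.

Δθ = -1.433997 − -1.308997 = -0.125000
ω = Δθ/dt = -0.125000/0.5 = -0.2500
R = −Δy/(cos θ' − cos θ) = 1.0000
v = R·ω = 1.0000·-0.2500 = -0.2500

v = -0.2500, ω = -0.2500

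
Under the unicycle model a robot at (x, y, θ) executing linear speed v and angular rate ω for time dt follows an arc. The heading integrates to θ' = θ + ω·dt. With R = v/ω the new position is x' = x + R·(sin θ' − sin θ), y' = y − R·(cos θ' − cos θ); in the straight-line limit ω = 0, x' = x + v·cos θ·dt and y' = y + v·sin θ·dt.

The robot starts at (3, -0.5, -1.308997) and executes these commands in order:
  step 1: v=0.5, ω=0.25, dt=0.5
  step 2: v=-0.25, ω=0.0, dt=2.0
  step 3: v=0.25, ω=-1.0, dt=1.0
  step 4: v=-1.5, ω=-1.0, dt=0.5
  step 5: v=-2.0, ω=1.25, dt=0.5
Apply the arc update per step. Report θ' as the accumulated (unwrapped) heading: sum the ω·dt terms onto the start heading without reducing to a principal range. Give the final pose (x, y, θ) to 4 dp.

step 1: θ'=-1.1840 (R=2.0000) → pose (3.0796, -0.7368, -1.1840)
step 2: θ'=-1.1840 (straight) → pose (2.8910, -0.2738, -1.1840)
step 3: θ'=-2.1840 (R=-0.2500) → pose (2.8639, -0.5119, -2.1840)
step 4: θ'=-2.6840 (R=1.5000) → pose (3.4279, -0.0295, -2.6840)
step 5: θ'=-2.0590 (R=-1.6000) → pose (4.1342, 0.6554, -2.0590)

(4.1342, 0.6554, -2.0590)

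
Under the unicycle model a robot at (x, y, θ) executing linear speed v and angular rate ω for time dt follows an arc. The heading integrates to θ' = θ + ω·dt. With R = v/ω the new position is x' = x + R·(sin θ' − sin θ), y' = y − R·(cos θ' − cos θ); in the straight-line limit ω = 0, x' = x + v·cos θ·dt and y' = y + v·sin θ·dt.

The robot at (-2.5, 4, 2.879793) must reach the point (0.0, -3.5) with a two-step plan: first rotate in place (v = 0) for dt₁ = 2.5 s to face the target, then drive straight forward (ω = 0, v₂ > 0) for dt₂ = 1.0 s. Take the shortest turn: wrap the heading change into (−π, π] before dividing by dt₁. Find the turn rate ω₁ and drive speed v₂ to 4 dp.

ω₁ = 0.8617, v₂ = 7.9057

heading to target = atan2(-3.5−4, 0−-2.5) = -1.2490
Δθ = wrap(-1.2490 − 2.8798) = 2.1543; ω₁ = Δθ/dt₁ = 0.8617
distance = √((0−-2.5)² + (-3.5−4)²) = 7.9057; v₂ = distance/dt₂ = 7.9057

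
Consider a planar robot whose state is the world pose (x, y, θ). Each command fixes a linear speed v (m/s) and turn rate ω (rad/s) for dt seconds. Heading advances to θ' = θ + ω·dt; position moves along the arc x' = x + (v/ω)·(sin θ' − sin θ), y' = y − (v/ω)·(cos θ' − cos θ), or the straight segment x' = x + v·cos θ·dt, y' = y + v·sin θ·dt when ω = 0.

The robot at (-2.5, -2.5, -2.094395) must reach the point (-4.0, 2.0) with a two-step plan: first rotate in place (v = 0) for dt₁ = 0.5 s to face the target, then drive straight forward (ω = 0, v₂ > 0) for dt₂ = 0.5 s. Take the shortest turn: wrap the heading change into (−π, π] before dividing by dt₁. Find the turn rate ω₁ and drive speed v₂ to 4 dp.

ω₁ = -4.5925, v₂ = 9.4868

heading to target = atan2(2−-2.5, -4−-2.5) = 1.8925
Δθ = wrap(1.8925 − -2.0944) = -2.2962; ω₁ = Δθ/dt₁ = -4.5925
distance = √((-4−-2.5)² + (2−-2.5)²) = 4.7434; v₂ = distance/dt₂ = 9.4868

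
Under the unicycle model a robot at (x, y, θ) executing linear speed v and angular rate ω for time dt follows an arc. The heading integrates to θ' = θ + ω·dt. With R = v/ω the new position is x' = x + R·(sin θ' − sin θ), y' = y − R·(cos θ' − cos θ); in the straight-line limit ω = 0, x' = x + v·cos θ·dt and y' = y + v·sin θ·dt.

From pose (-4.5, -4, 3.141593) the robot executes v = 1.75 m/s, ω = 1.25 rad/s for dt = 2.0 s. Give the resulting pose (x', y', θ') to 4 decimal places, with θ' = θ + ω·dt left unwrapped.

(-5.3379, -6.5216, 5.6416)

θ' = 3.1416 + 1.25·2.0 = 5.6416
R = v/ω = 1.75/1.25 = 1.4000
x' = -4.5 + 1.4000·(sin 5.6416 − sin 3.1416) = -5.3379
y' = -4 − 1.4000·(cos 5.6416 − cos 3.1416) = -6.5216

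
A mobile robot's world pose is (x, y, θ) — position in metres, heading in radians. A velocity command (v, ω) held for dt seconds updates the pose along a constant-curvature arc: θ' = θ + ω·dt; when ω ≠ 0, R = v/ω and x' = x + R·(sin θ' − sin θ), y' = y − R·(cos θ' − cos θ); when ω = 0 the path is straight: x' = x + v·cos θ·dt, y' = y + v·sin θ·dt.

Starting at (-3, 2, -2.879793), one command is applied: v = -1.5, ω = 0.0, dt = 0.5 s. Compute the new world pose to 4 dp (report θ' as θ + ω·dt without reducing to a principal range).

(-2.2756, 2.1941, -2.8798)

θ' = -2.8798 + 0.0·0.5 = -2.8798
ω = 0 → straight: x' = -3 + -1.5·cos(-2.8798)·0.5 = -2.2756
y' = 2 + -1.5·sin(-2.8798)·0.5 = 2.1941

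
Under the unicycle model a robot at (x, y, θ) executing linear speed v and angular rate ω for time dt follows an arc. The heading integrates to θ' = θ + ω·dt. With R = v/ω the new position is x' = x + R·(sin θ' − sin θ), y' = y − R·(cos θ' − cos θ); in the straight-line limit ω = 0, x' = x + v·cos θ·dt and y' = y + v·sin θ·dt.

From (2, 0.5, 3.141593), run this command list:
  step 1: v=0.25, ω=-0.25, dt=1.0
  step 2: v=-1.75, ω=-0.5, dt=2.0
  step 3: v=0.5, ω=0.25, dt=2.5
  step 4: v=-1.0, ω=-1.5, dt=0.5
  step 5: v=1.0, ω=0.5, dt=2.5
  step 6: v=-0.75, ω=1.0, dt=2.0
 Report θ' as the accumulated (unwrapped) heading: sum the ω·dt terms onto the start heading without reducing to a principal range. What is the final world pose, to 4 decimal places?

step 1: θ'=2.8916 (R=-1.0000) → pose (1.7526, 0.5311, 2.8916)
step 2: θ'=1.8916 (R=3.5000) → pose (4.2081, -1.7565, 1.8916)
step 3: θ'=2.5166 (R=2.0000) → pose (3.4804, -0.7652, 2.5166)
step 4: θ'=1.7666 (R=0.6667) → pose (3.7442, -1.1761, 1.7666)
step 5: θ'=3.0166 (R=2.0000) → pose (2.0318, 0.4192, 3.0166)
step 6: θ'=5.0166 (R=-0.7500) → pose (2.8409, 1.3880, 5.0166)

(2.8409, 1.3880, 5.0166)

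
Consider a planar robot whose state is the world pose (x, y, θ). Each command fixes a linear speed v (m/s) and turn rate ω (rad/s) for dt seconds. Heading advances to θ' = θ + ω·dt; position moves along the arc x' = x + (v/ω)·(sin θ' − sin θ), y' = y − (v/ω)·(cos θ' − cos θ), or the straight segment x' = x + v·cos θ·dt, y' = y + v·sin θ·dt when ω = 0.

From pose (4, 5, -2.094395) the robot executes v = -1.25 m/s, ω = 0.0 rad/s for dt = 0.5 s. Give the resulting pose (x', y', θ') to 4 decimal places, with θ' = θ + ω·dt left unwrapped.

θ' = -2.0944 + 0.0·0.5 = -2.0944
ω = 0 → straight: x' = 4 + -1.25·cos(-2.0944)·0.5 = 4.3125
y' = 5 + -1.25·sin(-2.0944)·0.5 = 5.5413

(4.3125, 5.5413, -2.0944)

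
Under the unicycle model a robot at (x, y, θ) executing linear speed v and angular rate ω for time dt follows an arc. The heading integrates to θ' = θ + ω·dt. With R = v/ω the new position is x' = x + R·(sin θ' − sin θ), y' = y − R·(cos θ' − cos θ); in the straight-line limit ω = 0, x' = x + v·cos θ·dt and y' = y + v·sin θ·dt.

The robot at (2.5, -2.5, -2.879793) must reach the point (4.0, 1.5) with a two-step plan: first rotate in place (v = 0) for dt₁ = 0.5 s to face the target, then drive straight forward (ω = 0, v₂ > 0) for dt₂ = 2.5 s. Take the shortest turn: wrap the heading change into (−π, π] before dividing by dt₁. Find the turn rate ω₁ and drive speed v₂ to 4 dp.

ω₁ = -4.3827, v₂ = 1.7088

heading to target = atan2(1.5−-2.5, 4−2.5) = 1.2120
Δθ = wrap(1.2120 − -2.8798) = -2.1914; ω₁ = Δθ/dt₁ = -4.3827
distance = √((4−2.5)² + (1.5−-2.5)²) = 4.2720; v₂ = distance/dt₂ = 1.7088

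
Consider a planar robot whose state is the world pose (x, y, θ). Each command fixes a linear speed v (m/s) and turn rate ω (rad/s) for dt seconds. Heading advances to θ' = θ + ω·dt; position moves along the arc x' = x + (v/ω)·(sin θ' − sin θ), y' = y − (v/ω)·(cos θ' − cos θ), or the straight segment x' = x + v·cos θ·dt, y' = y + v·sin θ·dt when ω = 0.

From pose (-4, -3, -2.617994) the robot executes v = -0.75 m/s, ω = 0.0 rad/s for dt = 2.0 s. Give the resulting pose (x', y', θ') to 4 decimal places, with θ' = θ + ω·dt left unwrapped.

(-2.7010, -2.2500, -2.6180)

θ' = -2.6180 + 0.0·2.0 = -2.6180
ω = 0 → straight: x' = -4 + -0.75·cos(-2.6180)·2.0 = -2.7010
y' = -3 + -0.75·sin(-2.6180)·2.0 = -2.2500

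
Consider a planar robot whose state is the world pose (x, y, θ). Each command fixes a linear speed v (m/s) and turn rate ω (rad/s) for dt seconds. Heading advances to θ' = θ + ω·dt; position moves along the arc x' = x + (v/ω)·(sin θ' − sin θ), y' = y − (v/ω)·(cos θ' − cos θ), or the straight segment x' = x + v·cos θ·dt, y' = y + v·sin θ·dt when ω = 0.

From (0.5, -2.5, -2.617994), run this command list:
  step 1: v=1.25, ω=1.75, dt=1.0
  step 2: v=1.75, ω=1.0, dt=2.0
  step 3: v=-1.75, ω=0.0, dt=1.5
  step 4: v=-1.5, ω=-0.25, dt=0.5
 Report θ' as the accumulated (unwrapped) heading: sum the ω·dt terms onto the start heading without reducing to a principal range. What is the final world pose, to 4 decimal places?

(1.7562, -6.2262, 1.0070)

step 1: θ'=-0.8680 (R=0.7143) → pose (0.3121, -3.5803, -0.8680)
step 2: θ'=1.1320 (R=1.7500) → pose (3.2316, -3.1926, 1.1320)
step 3: θ'=1.1320 (straight) → pose (2.1164, -5.5689, 1.1320)
step 4: θ'=1.0070 (R=6.0000) → pose (1.7562, -6.2262, 1.0070)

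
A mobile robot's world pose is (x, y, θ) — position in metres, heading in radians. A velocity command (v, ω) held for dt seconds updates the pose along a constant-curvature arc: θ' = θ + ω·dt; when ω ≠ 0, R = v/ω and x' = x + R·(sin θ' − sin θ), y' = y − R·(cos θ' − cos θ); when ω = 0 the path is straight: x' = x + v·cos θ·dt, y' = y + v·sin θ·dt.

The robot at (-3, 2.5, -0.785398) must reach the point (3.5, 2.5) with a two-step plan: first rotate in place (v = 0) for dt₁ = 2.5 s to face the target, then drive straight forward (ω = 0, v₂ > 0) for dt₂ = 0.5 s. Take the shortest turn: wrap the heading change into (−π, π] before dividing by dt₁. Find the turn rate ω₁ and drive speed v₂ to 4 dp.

ω₁ = 0.3142, v₂ = 13.0000

heading to target = atan2(2.5−2.5, 3.5−-3) = 0.0000
Δθ = wrap(0.0000 − -0.7854) = 0.7854; ω₁ = Δθ/dt₁ = 0.3142
distance = √((3.5−-3)² + (2.5−2.5)²) = 6.5000; v₂ = distance/dt₂ = 13.0000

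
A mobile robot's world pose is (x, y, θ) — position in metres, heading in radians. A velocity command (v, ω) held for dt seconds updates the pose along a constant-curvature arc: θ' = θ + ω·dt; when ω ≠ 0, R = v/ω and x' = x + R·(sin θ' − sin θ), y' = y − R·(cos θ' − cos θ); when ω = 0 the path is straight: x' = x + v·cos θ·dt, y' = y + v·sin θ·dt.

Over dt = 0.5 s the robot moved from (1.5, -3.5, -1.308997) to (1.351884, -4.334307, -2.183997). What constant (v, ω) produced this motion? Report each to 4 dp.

Δθ = -2.183997 − -1.308997 = -0.875000
ω = Δθ/dt = -0.875000/0.5 = -1.7500
R = −Δy/(cos θ' − cos θ) = -1.0000
v = R·ω = -1.0000·-1.7500 = 1.7500

v = 1.7500, ω = -1.7500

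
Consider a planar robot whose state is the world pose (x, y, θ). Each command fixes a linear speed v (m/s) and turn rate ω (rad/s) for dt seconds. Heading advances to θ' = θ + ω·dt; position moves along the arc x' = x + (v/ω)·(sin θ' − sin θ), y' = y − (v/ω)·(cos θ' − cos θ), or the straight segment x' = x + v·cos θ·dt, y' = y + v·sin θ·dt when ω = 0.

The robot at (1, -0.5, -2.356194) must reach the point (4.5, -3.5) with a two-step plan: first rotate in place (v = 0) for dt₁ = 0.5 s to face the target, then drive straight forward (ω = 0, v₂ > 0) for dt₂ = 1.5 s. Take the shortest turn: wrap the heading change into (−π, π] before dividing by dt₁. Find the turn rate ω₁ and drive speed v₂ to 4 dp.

heading to target = atan2(-3.5−-0.5, 4.5−1) = -0.7086
Δθ = wrap(-0.7086 − -2.3562) = 1.6476; ω₁ = Δθ/dt₁ = 3.2951
distance = √((4.5−1)² + (-3.5−-0.5)²) = 4.6098; v₂ = distance/dt₂ = 3.0732

ω₁ = 3.2951, v₂ = 3.0732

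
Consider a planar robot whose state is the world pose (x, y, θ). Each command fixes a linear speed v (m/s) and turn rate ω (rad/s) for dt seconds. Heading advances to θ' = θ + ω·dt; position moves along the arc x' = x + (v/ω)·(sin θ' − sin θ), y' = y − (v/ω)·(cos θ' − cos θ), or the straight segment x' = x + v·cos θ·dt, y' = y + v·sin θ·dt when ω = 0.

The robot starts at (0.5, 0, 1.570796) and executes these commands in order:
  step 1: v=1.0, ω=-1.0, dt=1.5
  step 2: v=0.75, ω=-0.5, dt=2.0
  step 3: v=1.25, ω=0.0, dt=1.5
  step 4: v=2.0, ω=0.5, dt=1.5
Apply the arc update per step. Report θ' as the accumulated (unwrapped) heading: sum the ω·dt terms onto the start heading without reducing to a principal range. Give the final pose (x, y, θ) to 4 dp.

step 1: θ'=0.0708 (R=-1.0000) → pose (1.4293, 0.9975, 0.0708)
step 2: θ'=-0.9292 (R=-1.5000) → pose (2.7371, 0.3990, -0.9292)
step 3: θ'=-0.9292 (straight) → pose (3.8592, -1.1032, -0.9292)
step 4: θ'=-0.1792 (R=4.0000) → pose (6.3508, -2.6452, -0.1792)

(6.3508, -2.6452, -0.1792)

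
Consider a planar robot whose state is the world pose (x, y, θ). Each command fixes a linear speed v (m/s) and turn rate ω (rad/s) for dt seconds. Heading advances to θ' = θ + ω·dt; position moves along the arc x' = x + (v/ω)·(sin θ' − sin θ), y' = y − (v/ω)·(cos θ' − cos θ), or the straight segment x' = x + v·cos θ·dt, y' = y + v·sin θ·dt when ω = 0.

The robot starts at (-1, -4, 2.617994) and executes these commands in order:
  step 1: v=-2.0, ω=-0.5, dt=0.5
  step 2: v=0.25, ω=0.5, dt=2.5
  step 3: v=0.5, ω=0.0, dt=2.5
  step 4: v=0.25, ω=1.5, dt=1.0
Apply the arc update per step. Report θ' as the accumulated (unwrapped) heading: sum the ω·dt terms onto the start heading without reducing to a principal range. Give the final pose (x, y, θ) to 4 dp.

(-1.9713, -5.3030, 5.1180)

step 1: θ'=2.3680 (R=4.0000) → pose (-0.2051, -4.6025, 2.3680)
step 2: θ'=3.6180 (R=0.5000) → pose (-0.7838, -4.5159, 3.6180)
step 3: θ'=3.6180 (straight) → pose (-1.8946, -5.0891, 3.6180)
step 4: θ'=5.1180 (R=0.1667) → pose (-1.9713, -5.3030, 5.1180)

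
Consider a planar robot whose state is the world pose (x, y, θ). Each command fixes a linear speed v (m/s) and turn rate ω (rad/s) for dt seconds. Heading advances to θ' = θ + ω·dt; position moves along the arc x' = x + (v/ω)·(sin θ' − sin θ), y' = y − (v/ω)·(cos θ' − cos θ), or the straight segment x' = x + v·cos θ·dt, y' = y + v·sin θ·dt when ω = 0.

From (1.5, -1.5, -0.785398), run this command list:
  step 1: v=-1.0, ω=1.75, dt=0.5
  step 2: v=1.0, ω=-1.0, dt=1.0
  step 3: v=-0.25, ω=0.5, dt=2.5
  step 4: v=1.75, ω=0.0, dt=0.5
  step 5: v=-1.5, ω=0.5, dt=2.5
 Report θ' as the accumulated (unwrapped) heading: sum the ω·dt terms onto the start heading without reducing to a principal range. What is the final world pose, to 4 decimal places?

(0.1875, -4.1464, 1.5896)

step 1: θ'=0.0896 (R=-0.5714) → pose (1.0448, -1.3349, 0.0896)
step 2: θ'=-0.9104 (R=-1.0000) → pose (1.9240, -1.7175, -0.9104)
step 3: θ'=0.3396 (R=-0.5000) → pose (1.3626, -1.5528, 0.3396)
step 4: θ'=0.3396 (straight) → pose (2.1876, -1.2613, 0.3396)
step 5: θ'=1.5896 (R=-3.0000) → pose (0.1875, -4.1464, 1.5896)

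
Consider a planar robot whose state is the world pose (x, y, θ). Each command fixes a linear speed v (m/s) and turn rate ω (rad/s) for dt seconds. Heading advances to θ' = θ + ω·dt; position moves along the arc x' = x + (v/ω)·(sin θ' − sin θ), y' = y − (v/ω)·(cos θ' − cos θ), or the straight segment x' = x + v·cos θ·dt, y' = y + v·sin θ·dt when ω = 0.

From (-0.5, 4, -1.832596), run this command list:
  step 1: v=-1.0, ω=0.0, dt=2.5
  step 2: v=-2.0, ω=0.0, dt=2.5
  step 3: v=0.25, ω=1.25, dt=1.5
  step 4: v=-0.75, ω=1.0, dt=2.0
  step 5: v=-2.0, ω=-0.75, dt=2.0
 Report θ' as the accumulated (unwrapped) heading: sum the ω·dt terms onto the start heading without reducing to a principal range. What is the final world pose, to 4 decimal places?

(0.0074, 6.4074, 0.5424)

step 1: θ'=-1.8326 (straight) → pose (0.1470, 6.4148, -1.8326)
step 2: θ'=-1.8326 (straight) → pose (1.4411, 11.2444, -1.8326)
step 3: θ'=0.0424 (R=0.2000) → pose (1.6428, 10.9929, 0.0424)
step 4: θ'=2.0424 (R=-0.7500) → pose (1.0065, 9.9028, 2.0424)
step 5: θ'=0.5424 (R=2.6667) → pose (0.0074, 6.4074, 0.5424)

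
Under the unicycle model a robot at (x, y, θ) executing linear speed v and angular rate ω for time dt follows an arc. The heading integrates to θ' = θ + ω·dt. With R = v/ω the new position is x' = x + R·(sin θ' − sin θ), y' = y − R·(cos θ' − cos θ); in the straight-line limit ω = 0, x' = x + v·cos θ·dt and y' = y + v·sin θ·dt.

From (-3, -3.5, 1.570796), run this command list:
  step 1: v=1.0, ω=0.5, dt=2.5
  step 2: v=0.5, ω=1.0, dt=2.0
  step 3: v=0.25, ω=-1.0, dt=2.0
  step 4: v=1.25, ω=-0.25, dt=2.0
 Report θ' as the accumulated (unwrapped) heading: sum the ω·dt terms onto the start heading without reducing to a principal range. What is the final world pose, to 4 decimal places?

step 1: θ'=2.8208 (R=2.0000) → pose (-4.3694, -1.6020, 2.8208)
step 2: θ'=4.8208 (R=0.5000) → pose (-5.0241, -2.1306, 4.8208)
step 3: θ'=2.8208 (R=-0.2500) → pose (-5.3514, -2.3949, 2.8208)
step 4: θ'=2.3208 (R=-5.0000) → pose (-7.4333, -1.0582, 2.3208)

(-7.4333, -1.0582, 2.3208)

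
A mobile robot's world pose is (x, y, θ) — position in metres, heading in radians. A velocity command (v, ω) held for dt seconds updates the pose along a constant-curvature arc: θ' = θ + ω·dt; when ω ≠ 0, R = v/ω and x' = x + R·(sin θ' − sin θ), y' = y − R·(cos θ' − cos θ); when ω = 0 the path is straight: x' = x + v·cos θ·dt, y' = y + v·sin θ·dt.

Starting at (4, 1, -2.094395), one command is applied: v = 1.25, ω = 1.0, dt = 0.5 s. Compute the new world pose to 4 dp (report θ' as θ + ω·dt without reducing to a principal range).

(3.8329, 0.4045, -1.5944)

θ' = -2.0944 + 1.0·0.5 = -1.5944
R = v/ω = 1.25/1.0 = 1.2500
x' = 4 + 1.2500·(sin -1.5944 − sin -2.0944) = 3.8329
y' = 1 − 1.2500·(cos -1.5944 − cos -2.0944) = 0.4045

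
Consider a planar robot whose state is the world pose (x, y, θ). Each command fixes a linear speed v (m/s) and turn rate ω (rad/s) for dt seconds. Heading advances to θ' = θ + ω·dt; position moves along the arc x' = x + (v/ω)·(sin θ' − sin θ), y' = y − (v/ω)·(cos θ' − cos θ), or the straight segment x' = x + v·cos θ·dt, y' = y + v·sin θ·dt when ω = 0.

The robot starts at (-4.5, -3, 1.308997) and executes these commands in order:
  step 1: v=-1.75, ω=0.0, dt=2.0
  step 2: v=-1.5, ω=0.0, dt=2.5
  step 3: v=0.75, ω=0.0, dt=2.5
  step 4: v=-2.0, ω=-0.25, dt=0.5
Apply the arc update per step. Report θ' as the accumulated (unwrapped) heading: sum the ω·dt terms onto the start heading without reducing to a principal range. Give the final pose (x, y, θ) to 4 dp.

(-6.2096, -9.1391, 1.1840)

step 1: θ'=1.3090 (straight) → pose (-5.4059, -6.3807, 1.3090)
step 2: θ'=1.3090 (straight) → pose (-6.3764, -10.0030, 1.3090)
step 3: θ'=1.3090 (straight) → pose (-5.8912, -8.1919, 1.3090)
step 4: θ'=1.1840 (R=8.0000) → pose (-6.2096, -9.1391, 1.1840)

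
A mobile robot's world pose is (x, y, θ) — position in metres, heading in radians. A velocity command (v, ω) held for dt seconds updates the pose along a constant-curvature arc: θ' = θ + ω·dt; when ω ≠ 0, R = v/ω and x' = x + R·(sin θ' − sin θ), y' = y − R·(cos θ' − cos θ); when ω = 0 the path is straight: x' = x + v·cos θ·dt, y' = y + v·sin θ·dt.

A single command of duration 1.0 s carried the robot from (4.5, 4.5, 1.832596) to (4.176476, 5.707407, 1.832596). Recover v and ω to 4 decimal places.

Δθ = 1.832596 − 1.832596 = 0.000000
ω = Δθ/dt = 0.000000/1.0 = 0.0000
ω = 0 → v = (Δx·cos θ + Δy·sin θ)/dt = 1.2500

v = 1.2500, ω = 0.0000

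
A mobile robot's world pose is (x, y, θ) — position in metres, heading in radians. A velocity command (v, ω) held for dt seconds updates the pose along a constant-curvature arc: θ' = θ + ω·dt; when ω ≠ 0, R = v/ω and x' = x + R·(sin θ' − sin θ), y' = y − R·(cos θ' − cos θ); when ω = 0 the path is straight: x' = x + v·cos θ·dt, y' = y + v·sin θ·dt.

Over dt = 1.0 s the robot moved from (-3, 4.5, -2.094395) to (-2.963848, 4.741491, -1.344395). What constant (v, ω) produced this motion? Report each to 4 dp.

Δθ = -1.344395 − -2.094395 = 0.750000
ω = Δθ/dt = 0.750000/1.0 = 0.7500
R = −Δy/(cos θ' − cos θ) = -0.3333
v = R·ω = -0.3333·0.7500 = -0.2500

v = -0.2500, ω = 0.7500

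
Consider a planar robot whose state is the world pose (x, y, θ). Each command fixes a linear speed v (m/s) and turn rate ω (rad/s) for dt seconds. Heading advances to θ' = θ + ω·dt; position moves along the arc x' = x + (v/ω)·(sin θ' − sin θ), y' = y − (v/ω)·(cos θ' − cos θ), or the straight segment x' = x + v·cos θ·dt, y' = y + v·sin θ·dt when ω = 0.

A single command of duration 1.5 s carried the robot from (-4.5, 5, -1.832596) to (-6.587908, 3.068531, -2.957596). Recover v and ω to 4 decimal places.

Δθ = -2.957596 − -1.832596 = -1.125000
ω = Δθ/dt = -1.125000/1.5 = -0.7500
R = Δx/(sin θ' − sin θ) = -2.6667
v = R·ω = -2.6667·-0.7500 = 2.0000

v = 2.0000, ω = -0.7500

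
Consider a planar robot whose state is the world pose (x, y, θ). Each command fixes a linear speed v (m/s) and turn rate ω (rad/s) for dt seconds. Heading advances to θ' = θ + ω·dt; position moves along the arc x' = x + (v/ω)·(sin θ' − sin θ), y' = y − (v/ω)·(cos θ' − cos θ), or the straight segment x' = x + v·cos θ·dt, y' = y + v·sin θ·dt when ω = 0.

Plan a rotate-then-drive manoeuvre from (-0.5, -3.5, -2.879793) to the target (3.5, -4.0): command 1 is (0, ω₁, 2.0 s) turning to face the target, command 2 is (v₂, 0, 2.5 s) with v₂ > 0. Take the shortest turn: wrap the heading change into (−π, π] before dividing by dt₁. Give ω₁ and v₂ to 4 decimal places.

ω₁ = 1.3777, v₂ = 1.6125

heading to target = atan2(-4−-3.5, 3.5−-0.5) = -0.1244
Δθ = wrap(-0.1244 − -2.8798) = 2.7554; ω₁ = Δθ/dt₁ = 1.3777
distance = √((3.5−-0.5)² + (-4−-3.5)²) = 4.0311; v₂ = distance/dt₂ = 1.6125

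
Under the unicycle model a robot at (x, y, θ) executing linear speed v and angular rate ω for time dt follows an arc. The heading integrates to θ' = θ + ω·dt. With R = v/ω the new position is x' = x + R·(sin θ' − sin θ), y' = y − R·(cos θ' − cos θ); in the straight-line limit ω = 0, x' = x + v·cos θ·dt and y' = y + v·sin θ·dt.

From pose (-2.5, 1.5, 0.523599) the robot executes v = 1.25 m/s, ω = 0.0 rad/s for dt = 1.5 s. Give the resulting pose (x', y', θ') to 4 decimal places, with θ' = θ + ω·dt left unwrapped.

θ' = 0.5236 + 0.0·1.5 = 0.5236
ω = 0 → straight: x' = -2.5 + 1.25·cos(0.5236)·1.5 = -0.8762
y' = 1.5 + 1.25·sin(0.5236)·1.5 = 2.4375

(-0.8762, 2.4375, 0.5236)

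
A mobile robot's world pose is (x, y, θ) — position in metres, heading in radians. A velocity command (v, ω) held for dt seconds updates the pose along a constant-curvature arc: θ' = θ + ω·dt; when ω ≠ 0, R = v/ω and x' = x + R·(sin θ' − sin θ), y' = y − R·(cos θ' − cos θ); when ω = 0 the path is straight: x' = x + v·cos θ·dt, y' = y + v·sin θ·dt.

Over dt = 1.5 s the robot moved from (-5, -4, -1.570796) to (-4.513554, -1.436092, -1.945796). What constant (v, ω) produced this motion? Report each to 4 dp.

v = -1.7500, ω = -0.2500

Δθ = -1.945796 − -1.570796 = -0.375000
ω = Δθ/dt = -0.375000/1.5 = -0.2500
R = −Δy/(cos θ' − cos θ) = 7.0000
v = R·ω = 7.0000·-0.2500 = -1.7500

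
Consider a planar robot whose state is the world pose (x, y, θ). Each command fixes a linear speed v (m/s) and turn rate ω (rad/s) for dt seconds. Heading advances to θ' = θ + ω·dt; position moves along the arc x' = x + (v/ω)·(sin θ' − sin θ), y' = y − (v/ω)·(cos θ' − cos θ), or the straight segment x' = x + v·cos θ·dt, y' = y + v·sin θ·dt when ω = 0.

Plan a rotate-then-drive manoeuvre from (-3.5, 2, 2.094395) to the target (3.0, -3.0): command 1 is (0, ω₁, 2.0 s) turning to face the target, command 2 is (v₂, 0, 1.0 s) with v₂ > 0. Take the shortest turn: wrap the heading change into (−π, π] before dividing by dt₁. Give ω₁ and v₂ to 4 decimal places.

ω₁ = -1.3750, v₂ = 8.2006

heading to target = atan2(-3−2, 3−-3.5) = -0.6557
Δθ = wrap(-0.6557 − 2.0944) = -2.7501; ω₁ = Δθ/dt₁ = -1.3750
distance = √((3−-3.5)² + (-3−2)²) = 8.2006; v₂ = distance/dt₂ = 8.2006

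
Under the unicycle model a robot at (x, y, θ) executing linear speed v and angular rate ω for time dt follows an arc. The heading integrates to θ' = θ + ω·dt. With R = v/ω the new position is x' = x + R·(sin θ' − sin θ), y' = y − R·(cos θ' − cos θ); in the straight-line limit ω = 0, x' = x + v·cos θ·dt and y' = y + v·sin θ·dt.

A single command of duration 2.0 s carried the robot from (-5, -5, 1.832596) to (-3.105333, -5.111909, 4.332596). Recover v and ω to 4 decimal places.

Δθ = 4.332596 − 1.832596 = 2.500000
ω = Δθ/dt = 2.500000/2.0 = 1.2500
R = Δx/(sin θ' − sin θ) = -1.0000
v = R·ω = -1.0000·1.2500 = -1.2500

v = -1.2500, ω = 1.2500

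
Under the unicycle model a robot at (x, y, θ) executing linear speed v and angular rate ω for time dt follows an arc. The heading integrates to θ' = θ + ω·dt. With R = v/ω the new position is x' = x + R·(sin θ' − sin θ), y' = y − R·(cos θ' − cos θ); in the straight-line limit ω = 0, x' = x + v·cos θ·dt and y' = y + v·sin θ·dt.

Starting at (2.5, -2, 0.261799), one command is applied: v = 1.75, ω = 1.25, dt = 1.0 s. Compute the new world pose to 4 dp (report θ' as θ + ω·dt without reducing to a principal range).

(3.5352, -0.7303, 1.5118)

θ' = 0.2618 + 1.25·1.0 = 1.5118
R = v/ω = 1.75/1.25 = 1.4000
x' = 2.5 + 1.4000·(sin 1.5118 − sin 0.2618) = 3.5352
y' = -2 − 1.4000·(cos 1.5118 − cos 0.2618) = -0.7303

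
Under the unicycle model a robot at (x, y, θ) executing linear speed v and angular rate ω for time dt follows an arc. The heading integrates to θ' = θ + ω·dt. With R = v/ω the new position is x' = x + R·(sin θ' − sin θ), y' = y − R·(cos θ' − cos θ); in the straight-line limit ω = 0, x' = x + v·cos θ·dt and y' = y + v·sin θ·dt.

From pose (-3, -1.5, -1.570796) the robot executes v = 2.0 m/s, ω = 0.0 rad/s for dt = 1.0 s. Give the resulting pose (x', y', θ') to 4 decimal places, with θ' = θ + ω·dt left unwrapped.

(-3.0000, -3.5000, -1.5708)

θ' = -1.5708 + 0.0·1.0 = -1.5708
ω = 0 → straight: x' = -3 + 2.0·cos(-1.5708)·1.0 = -3.0000
y' = -1.5 + 2.0·sin(-1.5708)·1.0 = -3.5000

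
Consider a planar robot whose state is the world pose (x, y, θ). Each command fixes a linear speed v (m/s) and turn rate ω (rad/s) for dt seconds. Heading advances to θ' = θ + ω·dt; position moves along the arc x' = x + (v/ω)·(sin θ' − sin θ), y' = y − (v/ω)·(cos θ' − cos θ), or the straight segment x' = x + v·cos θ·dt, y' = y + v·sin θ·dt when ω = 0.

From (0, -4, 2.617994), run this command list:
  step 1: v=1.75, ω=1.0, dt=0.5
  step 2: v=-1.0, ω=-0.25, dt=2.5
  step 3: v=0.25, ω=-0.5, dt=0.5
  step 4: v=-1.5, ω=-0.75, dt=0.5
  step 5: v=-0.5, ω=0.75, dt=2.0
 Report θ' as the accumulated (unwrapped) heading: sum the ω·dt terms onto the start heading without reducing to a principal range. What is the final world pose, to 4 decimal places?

(2.5335, -5.6042, 3.3680)

step 1: θ'=3.1180 (R=1.7500) → pose (-0.8337, -3.7660, 3.1180)
step 2: θ'=2.4930 (R=4.0000) → pose (1.4882, -4.5772, 2.4930)
step 3: θ'=2.2430 (R=-0.5000) → pose (1.3990, -4.4901, 2.2430)
step 4: θ'=1.8680 (R=2.0000) → pose (1.7464, -5.1498, 1.8680)
step 5: θ'=3.3680 (R=-0.6667) → pose (2.5335, -5.6042, 3.3680)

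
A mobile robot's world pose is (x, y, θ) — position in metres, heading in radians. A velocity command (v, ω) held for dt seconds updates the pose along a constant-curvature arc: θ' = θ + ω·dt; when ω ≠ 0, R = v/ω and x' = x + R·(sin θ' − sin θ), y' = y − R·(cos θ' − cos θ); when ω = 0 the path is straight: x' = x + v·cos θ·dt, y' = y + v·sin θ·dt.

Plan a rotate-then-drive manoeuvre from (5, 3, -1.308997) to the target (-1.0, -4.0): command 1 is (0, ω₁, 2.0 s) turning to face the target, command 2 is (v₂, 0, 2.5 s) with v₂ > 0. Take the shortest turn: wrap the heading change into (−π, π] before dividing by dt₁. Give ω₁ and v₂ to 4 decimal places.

heading to target = atan2(-4−3, -1−5) = -2.2794
Δθ = wrap(-2.2794 − -1.3090) = -0.9704; ω₁ = Δθ/dt₁ = -0.4852
distance = √((-1−5)² + (-4−3)²) = 9.2195; v₂ = distance/dt₂ = 3.6878

ω₁ = -0.4852, v₂ = 3.6878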